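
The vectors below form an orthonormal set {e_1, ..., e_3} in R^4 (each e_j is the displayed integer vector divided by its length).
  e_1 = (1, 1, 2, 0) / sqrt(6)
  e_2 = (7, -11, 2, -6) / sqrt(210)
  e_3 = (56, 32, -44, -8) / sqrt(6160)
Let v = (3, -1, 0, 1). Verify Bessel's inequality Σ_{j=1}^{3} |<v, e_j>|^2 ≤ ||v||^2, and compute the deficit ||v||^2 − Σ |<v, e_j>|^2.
Σ |<v, e_j>|^2 = 72/11; ||v||^2 = 11; deficit = 49/11

Write each e_j = u_j / sqrt(<u_j, u_j>) where u_j is the displayed integer vector. Then <v, e_j> = <v, u_j> / sqrt(<u_j, u_j>), so |<v, e_j>|^2 = <v, u_j>^2 / <u_j, u_j>.
Coefficients: <v, e_1> = 2/sqrt(6), <v, e_2> = 26/sqrt(210), <v, e_3> = 128/sqrt(6160).
Square and sum: Σ |<v, e_j>|^2 = 72/11.
Compute ||v||^2 = v·v = 11.
Deficit = 11 − 72/11 = 49/11 ≥ 0, confirming Bessel's inequality. (The deficit equals ||v − Σ <v,e_j> e_j||^2, the squared distance from v to span{e_j}.)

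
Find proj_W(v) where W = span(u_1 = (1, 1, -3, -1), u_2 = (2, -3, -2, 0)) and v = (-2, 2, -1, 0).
proj_W(v) = (-131/179, 424/179, -51/179, -91/179)

Set up U = [u_1 | ... | u_2] ∈ R^(4×2). The projector onto W = col(U) is P = U (U^T U)^(-1) U^T.
Compute U^T U =
  [12, 5]
  [5, 17],
and U^T v = (3, -8).
Solve U^T U · c = U^T v for the coefficients: c = (91/179, -111/179). The projection is proj_W(v) = U c.
Check: (v - proj_W(v)) · u_1 = 0  (should be 0).
Check: (v - proj_W(v)) · u_2 = 0  (should be 0).
Result: proj_W(v) = (-131/179, 424/179, -51/179, -91/179).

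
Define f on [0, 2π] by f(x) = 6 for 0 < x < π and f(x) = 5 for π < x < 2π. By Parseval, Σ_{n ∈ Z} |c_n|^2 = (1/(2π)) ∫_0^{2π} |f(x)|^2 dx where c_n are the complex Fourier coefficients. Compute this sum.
Σ |c_n|^2 = 61/2

Parseval equates the L^2 energy of f (normalised by 1/(2π)) with the ℓ^2 sum of its Fourier coefficients: (1/(2π)) ∫_0^{2π} |f|^2 = Σ |c_n|^2.
Compute the left side: (1/(2π)) [∫_0^π 6^2 dx + ∫_π^{2π} 5^2 dx] = (1/(2π)) · (36π + 25π) = (36 + 25)/2 = 61/2.
So Σ_{n ∈ Z} |c_n|^2 = 61/2.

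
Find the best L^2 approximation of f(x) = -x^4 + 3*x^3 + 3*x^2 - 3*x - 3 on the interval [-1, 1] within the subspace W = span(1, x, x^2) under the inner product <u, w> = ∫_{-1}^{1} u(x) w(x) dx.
g(x) = 15*x^2/7 - 6*x/5 - 102/35

The best approximation g ∈ W is the orthogonal projection of f onto W. Writing g = a_0 + a_1 x + a_2 x^2, the coefficients solve the normal equations G · a = b where
  G_{ij} = <φ_i, φ_j> and b_i = <f, φ_i>, with φ_0 = 1, φ_1 = x, φ_2 = x^2.
G =
  [2, 0, 2/3]
  [0, 2/3, 0]
  [2/3, 0, 2/5],
b = (-22/5, -4/5, -38/35).
Solving gives a_0 = -102/35, a_1 = -6/5, a_2 = 15/7, so
  g(x) = 15*x^2/7 - 6*x/5 - 102/35.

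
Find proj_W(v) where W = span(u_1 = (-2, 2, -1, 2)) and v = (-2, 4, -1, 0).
proj_W(v) = (-2, 2, -1, 2)

Set up U = [u_1 | ... | u_1] ∈ R^(4×1). The projector onto W = col(U) is P = U (U^T U)^(-1) U^T.
Compute U^T U =
  [13],
and U^T v = (13).
Solve U^T U · c = U^T v for the coefficients: c = (1). The projection is proj_W(v) = U c.
Check: (v - proj_W(v)) · u_1 = 0  (should be 0).
Result: proj_W(v) = (-2, 2, -1, 2).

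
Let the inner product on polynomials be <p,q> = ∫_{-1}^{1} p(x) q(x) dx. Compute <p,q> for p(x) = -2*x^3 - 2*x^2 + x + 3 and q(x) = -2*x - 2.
<p,q> = -136/15

Expand the product: p(x)·q(x) = 4*x^4 + 8*x^3 + 2*x^2 - 8*x - 6.
∫_{-1}^{1} of each monomial x^k gives [2/(k+1) if k even, 0 if k odd]. Integrating term-by-term (or equivalently evaluating the antiderivative F(x) = 4*x^5/5 + 2*x^4 + 2*x^3/3 - 4*x^2 - 6*x at the endpoints):
  F(1) − F(−1) = -98/15 − (38/15) = -136/15.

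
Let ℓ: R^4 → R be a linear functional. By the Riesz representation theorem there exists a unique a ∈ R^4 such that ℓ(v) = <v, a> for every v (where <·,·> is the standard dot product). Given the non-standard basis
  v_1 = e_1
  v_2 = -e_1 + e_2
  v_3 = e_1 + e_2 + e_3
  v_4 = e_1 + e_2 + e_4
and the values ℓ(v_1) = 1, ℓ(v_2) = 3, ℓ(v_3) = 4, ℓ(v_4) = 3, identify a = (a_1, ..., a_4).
a = (1, 4, -1, -2)

Write a = (a_1, ..., a_4) in the standard basis. For each basis vector v_i, ℓ(v_i) = <v_i, a> is a linear equation in the a_j's. Collect the n equations into a matrix system V a = ℓ, where row i of V is v_i (expressed in the standard basis). Since V is invertible (lower-triangular with 1s on the diagonal, up to permutation), solve by back-substitution:
  V =
[[1, 0, 0, 0],
 [-1, 1, 0, 0],
 [1, 1, 1, 0],
 [1, 1, 0, 1]]
  V a = (1, 3, 4, 3)
Solving gives a = (1, 4, -1, -2).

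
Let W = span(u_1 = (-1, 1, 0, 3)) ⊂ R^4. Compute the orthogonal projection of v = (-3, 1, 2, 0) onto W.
proj_W(v) = (-4/11, 4/11, 0, 12/11)

Set up U = [u_1 | ... | u_1] ∈ R^(4×1). The projector onto W = col(U) is P = U (U^T U)^(-1) U^T.
Compute U^T U =
  [11],
and U^T v = (4).
Solve U^T U · c = U^T v for the coefficients: c = (4/11). The projection is proj_W(v) = U c.
Check: (v - proj_W(v)) · u_1 = 0  (should be 0).
Result: proj_W(v) = (-4/11, 4/11, 0, 12/11).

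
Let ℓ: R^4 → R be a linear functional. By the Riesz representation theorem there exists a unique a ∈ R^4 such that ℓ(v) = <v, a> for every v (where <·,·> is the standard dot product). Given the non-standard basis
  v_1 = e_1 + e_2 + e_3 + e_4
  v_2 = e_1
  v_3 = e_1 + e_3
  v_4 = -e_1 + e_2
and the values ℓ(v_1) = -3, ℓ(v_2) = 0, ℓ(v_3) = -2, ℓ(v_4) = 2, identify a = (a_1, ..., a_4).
a = (0, 2, -2, -3)

Write a = (a_1, ..., a_4) in the standard basis. For each basis vector v_i, ℓ(v_i) = <v_i, a> is a linear equation in the a_j's. Collect the n equations into a matrix system V a = ℓ, where row i of V is v_i (expressed in the standard basis). Since V is invertible (lower-triangular with 1s on the diagonal, up to permutation), solve by back-substitution:
  V =
[[1, 1, 1, 1],
 [1, 0, 0, 0],
 [1, 0, 1, 0],
 [-1, 1, 0, 0]]
  V a = (-3, 0, -2, 2)
Solving gives a = (0, 2, -2, -3).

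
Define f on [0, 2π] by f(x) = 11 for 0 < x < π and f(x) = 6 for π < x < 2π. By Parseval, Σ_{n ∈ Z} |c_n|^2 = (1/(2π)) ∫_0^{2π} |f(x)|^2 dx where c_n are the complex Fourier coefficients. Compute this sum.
Σ |c_n|^2 = 157/2

Parseval equates the L^2 energy of f (normalised by 1/(2π)) with the ℓ^2 sum of its Fourier coefficients: (1/(2π)) ∫_0^{2π} |f|^2 = Σ |c_n|^2.
Compute the left side: (1/(2π)) [∫_0^π 11^2 dx + ∫_π^{2π} 6^2 dx] = (1/(2π)) · (121π + 36π) = (121 + 36)/2 = 157/2.
So Σ_{n ∈ Z} |c_n|^2 = 157/2.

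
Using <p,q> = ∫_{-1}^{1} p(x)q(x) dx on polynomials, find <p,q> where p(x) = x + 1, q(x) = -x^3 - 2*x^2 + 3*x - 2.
<p,q> = -56/15

Expand the product: p(x)·q(x) = -x^4 - 3*x^3 + x^2 + x - 2.
∫_{-1}^{1} of each monomial x^k gives [2/(k+1) if k even, 0 if k odd]. Integrating term-by-term (or equivalently evaluating the antiderivative F(x) = -x^5/5 - 3*x^4/4 + x^3/3 + x^2/2 - 2*x at the endpoints):
  F(1) − F(−1) = -127/60 − (97/60) = -56/15.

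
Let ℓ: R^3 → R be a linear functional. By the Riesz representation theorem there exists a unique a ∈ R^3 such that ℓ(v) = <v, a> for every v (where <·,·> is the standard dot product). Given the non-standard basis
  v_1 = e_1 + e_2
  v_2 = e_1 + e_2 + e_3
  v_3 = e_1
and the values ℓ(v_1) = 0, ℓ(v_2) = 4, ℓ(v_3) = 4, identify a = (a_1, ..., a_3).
a = (4, -4, 4)

Write a = (a_1, ..., a_3) in the standard basis. For each basis vector v_i, ℓ(v_i) = <v_i, a> is a linear equation in the a_j's. Collect the n equations into a matrix system V a = ℓ, where row i of V is v_i (expressed in the standard basis). Since V is invertible (lower-triangular with 1s on the diagonal, up to permutation), solve by back-substitution:
  V =
[[1, 1, 0],
 [1, 1, 1],
 [1, 0, 0]]
  V a = (0, 4, 4)
Solving gives a = (4, -4, 4).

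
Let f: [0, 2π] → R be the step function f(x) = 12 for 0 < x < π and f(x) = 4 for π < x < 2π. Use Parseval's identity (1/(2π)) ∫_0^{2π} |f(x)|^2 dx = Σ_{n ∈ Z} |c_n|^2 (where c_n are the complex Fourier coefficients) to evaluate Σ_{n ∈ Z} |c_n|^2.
Σ |c_n|^2 = 80

Parseval equates the L^2 energy of f (normalised by 1/(2π)) with the ℓ^2 sum of its Fourier coefficients: (1/(2π)) ∫_0^{2π} |f|^2 = Σ |c_n|^2.
Compute the left side: (1/(2π)) [∫_0^π 12^2 dx + ∫_π^{2π} 4^2 dx] = (1/(2π)) · (144π + 16π) = (144 + 16)/2 = 80.
So Σ_{n ∈ Z} |c_n|^2 = 80.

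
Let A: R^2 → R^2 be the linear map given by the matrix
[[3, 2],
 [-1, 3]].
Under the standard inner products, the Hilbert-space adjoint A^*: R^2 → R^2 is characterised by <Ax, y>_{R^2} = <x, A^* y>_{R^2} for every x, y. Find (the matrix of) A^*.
A^* = A^T =
[[3, -1],
 [2, 3]]

For real matrices with standard dot products, the defining identity <Ax, y> = <x, A^* y> gives (Ax)^T y = x^T (A^*) y, i.e. x^T A^T y = x^T (A^*) y. Since this holds for all x, y, we must have A^* = A^T. Therefore
A^* =
[[3, -1],
 [2, 3]].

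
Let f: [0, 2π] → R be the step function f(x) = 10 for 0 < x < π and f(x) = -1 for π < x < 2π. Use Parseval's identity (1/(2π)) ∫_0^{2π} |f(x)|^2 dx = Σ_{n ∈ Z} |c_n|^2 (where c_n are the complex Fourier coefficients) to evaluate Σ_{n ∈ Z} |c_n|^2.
Σ |c_n|^2 = 101/2

Parseval equates the L^2 energy of f (normalised by 1/(2π)) with the ℓ^2 sum of its Fourier coefficients: (1/(2π)) ∫_0^{2π} |f|^2 = Σ |c_n|^2.
Compute the left side: (1/(2π)) [∫_0^π 10^2 dx + ∫_π^{2π} (-1)^2 dx] = (1/(2π)) · (100π + 1π) = (100 + 1)/2 = 101/2.
So Σ_{n ∈ Z} |c_n|^2 = 101/2.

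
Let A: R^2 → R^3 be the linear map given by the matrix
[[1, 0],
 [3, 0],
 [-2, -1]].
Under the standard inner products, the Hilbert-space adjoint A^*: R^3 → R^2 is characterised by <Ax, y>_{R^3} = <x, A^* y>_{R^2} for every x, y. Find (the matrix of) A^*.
A^* = A^T =
[[1, 3, -2],
 [0, 0, -1]]

For real matrices with standard dot products, the defining identity <Ax, y> = <x, A^* y> gives (Ax)^T y = x^T (A^*) y, i.e. x^T A^T y = x^T (A^*) y. Since this holds for all x, y, we must have A^* = A^T. Therefore
A^* =
[[1, 3, -2],
 [0, 0, -1]].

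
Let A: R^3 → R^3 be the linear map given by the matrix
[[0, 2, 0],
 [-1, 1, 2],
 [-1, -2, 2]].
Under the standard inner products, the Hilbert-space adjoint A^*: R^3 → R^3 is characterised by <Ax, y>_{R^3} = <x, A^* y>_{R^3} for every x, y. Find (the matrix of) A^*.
A^* = A^T =
[[0, -1, -1],
 [2, 1, -2],
 [0, 2, 2]]

For real matrices with standard dot products, the defining identity <Ax, y> = <x, A^* y> gives (Ax)^T y = x^T (A^*) y, i.e. x^T A^T y = x^T (A^*) y. Since this holds for all x, y, we must have A^* = A^T. Therefore
A^* =
[[0, -1, -1],
 [2, 1, -2],
 [0, 2, 2]].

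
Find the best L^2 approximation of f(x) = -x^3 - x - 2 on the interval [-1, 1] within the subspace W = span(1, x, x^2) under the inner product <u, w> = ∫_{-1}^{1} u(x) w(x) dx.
g(x) = -8*x/5 - 2

The best approximation g ∈ W is the orthogonal projection of f onto W. Writing g = a_0 + a_1 x + a_2 x^2, the coefficients solve the normal equations G · a = b where
  G_{ij} = <φ_i, φ_j> and b_i = <f, φ_i>, with φ_0 = 1, φ_1 = x, φ_2 = x^2.
G =
  [2, 0, 2/3]
  [0, 2/3, 0]
  [2/3, 0, 2/5],
b = (-4, -16/15, -4/3).
Solving gives a_0 = -2, a_1 = -8/5, a_2 = 0, so
  g(x) = -8*x/5 - 2.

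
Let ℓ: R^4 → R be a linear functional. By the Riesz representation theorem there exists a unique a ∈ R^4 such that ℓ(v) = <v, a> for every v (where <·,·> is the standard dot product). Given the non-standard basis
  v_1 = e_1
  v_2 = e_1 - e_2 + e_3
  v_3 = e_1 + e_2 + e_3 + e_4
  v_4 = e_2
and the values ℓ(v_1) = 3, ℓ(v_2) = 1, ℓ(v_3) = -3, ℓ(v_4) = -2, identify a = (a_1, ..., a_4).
a = (3, -2, -4, 0)

Write a = (a_1, ..., a_4) in the standard basis. For each basis vector v_i, ℓ(v_i) = <v_i, a> is a linear equation in the a_j's. Collect the n equations into a matrix system V a = ℓ, where row i of V is v_i (expressed in the standard basis). Since V is invertible (lower-triangular with 1s on the diagonal, up to permutation), solve by back-substitution:
  V =
[[1, 0, 0, 0],
 [1, -1, 1, 0],
 [1, 1, 1, 1],
 [0, 1, 0, 0]]
  V a = (3, 1, -3, -2)
Solving gives a = (3, -2, -4, 0).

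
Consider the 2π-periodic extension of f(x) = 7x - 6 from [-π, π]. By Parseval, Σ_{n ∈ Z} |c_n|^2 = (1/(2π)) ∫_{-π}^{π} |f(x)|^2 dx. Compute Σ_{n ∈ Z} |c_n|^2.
Σ |c_n|^2 = 49π^2/3 + 36

Expand and integrate term by term over [-π, π]:
  ∫ (7x)^2 dx = 49·(2π^3/3); ∫ 2·7·(-6)·x dx = 0 (odd integrand); ∫ (-6)^2 dx = 36·2π.
So (1/(2π)) ∫_{-π}^{π} (7x - 6)^2 dx = 49π^2/3 + 36 = 49π^2/3 + 36.
Parseval ⇒ Σ |c_n|^2 = 49π^2/3 + 36.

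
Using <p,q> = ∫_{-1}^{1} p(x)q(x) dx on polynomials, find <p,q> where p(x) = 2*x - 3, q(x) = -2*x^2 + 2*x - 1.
<p,q> = 38/3

Expand the product: p(x)·q(x) = -4*x^3 + 10*x^2 - 8*x + 3.
∫_{-1}^{1} of each monomial x^k gives [2/(k+1) if k even, 0 if k odd]. Integrating term-by-term (or equivalently evaluating the antiderivative F(x) = -x^4 + 10*x^3/3 - 4*x^2 + 3*x at the endpoints):
  F(1) − F(−1) = 4/3 − (-34/3) = 38/3.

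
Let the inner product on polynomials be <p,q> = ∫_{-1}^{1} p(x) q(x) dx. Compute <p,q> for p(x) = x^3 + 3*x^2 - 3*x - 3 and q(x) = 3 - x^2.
<p,q> = -56/5

Expand the product: p(x)·q(x) = -x^5 - 3*x^4 + 6*x^3 + 12*x^2 - 9*x - 9.
∫_{-1}^{1} of each monomial x^k gives [2/(k+1) if k even, 0 if k odd]. Integrating term-by-term (or equivalently evaluating the antiderivative F(x) = -x^6/6 - 3*x^5/5 + 3*x^4/2 + 4*x^3 - 9*x^2/2 - 9*x at the endpoints):
  F(1) − F(−1) = -263/30 − (73/30) = -56/5.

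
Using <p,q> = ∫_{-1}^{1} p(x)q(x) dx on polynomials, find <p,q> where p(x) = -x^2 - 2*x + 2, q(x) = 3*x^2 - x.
<p,q> = 62/15

Expand the product: p(x)·q(x) = -3*x^4 - 5*x^3 + 8*x^2 - 2*x.
∫_{-1}^{1} of each monomial x^k gives [2/(k+1) if k even, 0 if k odd]. Integrating term-by-term (or equivalently evaluating the antiderivative F(x) = -3*x^5/5 - 5*x^4/4 + 8*x^3/3 - x^2 at the endpoints):
  F(1) − F(−1) = -11/60 − (-259/60) = 62/15.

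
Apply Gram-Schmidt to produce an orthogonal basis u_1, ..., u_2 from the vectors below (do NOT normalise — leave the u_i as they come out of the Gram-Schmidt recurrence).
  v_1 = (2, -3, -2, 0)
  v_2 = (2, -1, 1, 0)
Orthogonal basis:
  u_1 = (2, -3, -2, 0)
  u_2 = (24/17, -2/17, 27/17, 0)

Apply the Gram-Schmidt recurrence
  u_1 = v_1
  u_i = v_i − Σ_{j<i} ((v_i · u_j) / (u_j · u_j)) · u_j.

Step by step this gives:
  u_1 = (2, -3, -2, 0)
  u_2 = (24/17, -2/17, 27/17, 0)

Orthogonality check:
  u_2 · u_1 = 0 (should be 0)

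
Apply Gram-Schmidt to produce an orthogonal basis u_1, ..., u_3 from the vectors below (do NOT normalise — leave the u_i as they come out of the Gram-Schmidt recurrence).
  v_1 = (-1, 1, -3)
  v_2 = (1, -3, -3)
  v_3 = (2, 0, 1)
Orthogonal basis:
  u_1 = (-1, 1, -3)
  u_2 = (16/11, -38/11, -18/11)
  u_3 = (33/23, 33/46, -11/46)

Apply the Gram-Schmidt recurrence
  u_1 = v_1
  u_i = v_i − Σ_{j<i} ((v_i · u_j) / (u_j · u_j)) · u_j.

Step by step this gives:
  u_1 = (-1, 1, -3)
  u_2 = (16/11, -38/11, -18/11)
  u_3 = (33/23, 33/46, -11/46)

Orthogonality check:
  u_2 · u_1 = 0 (should be 0)
  u_3 · u_1 = 0 (should be 0)
  u_3 · u_2 = 0 (should be 0)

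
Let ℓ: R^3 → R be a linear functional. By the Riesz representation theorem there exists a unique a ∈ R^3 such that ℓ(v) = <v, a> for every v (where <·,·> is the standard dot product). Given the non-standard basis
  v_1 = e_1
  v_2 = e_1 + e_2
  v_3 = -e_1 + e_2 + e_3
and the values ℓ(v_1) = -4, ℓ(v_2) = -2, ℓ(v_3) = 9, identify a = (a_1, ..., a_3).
a = (-4, 2, 3)

Write a = (a_1, ..., a_3) in the standard basis. For each basis vector v_i, ℓ(v_i) = <v_i, a> is a linear equation in the a_j's. Collect the n equations into a matrix system V a = ℓ, where row i of V is v_i (expressed in the standard basis). Since V is invertible (lower-triangular with 1s on the diagonal, up to permutation), solve by back-substitution:
  V =
[[1, 0, 0],
 [1, 1, 0],
 [-1, 1, 1]]
  V a = (-4, -2, 9)
Solving gives a = (-4, 2, 3).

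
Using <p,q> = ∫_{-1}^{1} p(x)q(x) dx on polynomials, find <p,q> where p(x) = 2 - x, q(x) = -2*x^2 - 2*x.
<p,q> = -4/3

Expand the product: p(x)·q(x) = 2*x^3 - 2*x^2 - 4*x.
∫_{-1}^{1} of each monomial x^k gives [2/(k+1) if k even, 0 if k odd]. Integrating term-by-term (or equivalently evaluating the antiderivative F(x) = x^4/2 - 2*x^3/3 - 2*x^2 at the endpoints):
  F(1) − F(−1) = -13/6 − (-5/6) = -4/3.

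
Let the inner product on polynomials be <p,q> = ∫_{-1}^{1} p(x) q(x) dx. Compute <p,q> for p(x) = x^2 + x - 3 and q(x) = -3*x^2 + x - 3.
<p,q> = 322/15

Expand the product: p(x)·q(x) = -3*x^4 - 2*x^3 + 7*x^2 - 6*x + 9.
∫_{-1}^{1} of each monomial x^k gives [2/(k+1) if k even, 0 if k odd]. Integrating term-by-term (or equivalently evaluating the antiderivative F(x) = -3*x^5/5 - x^4/2 + 7*x^3/3 - 3*x^2 + 9*x at the endpoints):
  F(1) − F(−1) = 217/30 − (-427/30) = 322/15.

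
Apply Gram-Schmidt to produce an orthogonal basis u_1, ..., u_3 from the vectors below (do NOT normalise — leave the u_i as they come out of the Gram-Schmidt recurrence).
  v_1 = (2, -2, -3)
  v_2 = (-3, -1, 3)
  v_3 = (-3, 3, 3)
Orthogonal basis:
  u_1 = (2, -2, -3)
  u_2 = (-25/17, -43/17, 12/17)
  u_3 = (-54/77, 18/77, -48/77)

Apply the Gram-Schmidt recurrence
  u_1 = v_1
  u_i = v_i − Σ_{j<i} ((v_i · u_j) / (u_j · u_j)) · u_j.

Step by step this gives:
  u_1 = (2, -2, -3)
  u_2 = (-25/17, -43/17, 12/17)
  u_3 = (-54/77, 18/77, -48/77)

Orthogonality check:
  u_2 · u_1 = 0 (should be 0)
  u_3 · u_1 = 0 (should be 0)
  u_3 · u_2 = 0 (should be 0)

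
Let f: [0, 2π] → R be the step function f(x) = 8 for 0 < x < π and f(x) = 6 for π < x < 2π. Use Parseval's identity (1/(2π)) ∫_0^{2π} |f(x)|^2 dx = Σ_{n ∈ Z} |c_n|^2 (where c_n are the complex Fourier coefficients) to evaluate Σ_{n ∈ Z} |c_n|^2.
Σ |c_n|^2 = 50

Parseval equates the L^2 energy of f (normalised by 1/(2π)) with the ℓ^2 sum of its Fourier coefficients: (1/(2π)) ∫_0^{2π} |f|^2 = Σ |c_n|^2.
Compute the left side: (1/(2π)) [∫_0^π 8^2 dx + ∫_π^{2π} 6^2 dx] = (1/(2π)) · (64π + 36π) = (64 + 36)/2 = 50.
So Σ_{n ∈ Z} |c_n|^2 = 50.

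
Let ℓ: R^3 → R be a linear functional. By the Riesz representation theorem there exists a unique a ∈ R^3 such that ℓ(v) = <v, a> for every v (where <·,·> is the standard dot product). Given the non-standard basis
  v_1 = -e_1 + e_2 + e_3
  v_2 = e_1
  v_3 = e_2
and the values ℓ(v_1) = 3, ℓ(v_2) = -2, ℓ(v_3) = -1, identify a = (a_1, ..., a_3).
a = (-2, -1, 2)

Write a = (a_1, ..., a_3) in the standard basis. For each basis vector v_i, ℓ(v_i) = <v_i, a> is a linear equation in the a_j's. Collect the n equations into a matrix system V a = ℓ, where row i of V is v_i (expressed in the standard basis). Since V is invertible (lower-triangular with 1s on the diagonal, up to permutation), solve by back-substitution:
  V =
[[-1, 1, 1],
 [1, 0, 0],
 [0, 1, 0]]
  V a = (3, -2, -1)
Solving gives a = (-2, -1, 2).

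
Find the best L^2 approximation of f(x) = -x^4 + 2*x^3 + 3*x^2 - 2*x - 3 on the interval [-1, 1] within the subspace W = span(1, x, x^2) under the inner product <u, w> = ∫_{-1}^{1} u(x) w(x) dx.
g(x) = 15*x^2/7 - 4*x/5 - 102/35

The best approximation g ∈ W is the orthogonal projection of f onto W. Writing g = a_0 + a_1 x + a_2 x^2, the coefficients solve the normal equations G · a = b where
  G_{ij} = <φ_i, φ_j> and b_i = <f, φ_i>, with φ_0 = 1, φ_1 = x, φ_2 = x^2.
G =
  [2, 0, 2/3]
  [0, 2/3, 0]
  [2/3, 0, 2/5],
b = (-22/5, -8/15, -38/35).
Solving gives a_0 = -102/35, a_1 = -4/5, a_2 = 15/7, so
  g(x) = 15*x^2/7 - 4*x/5 - 102/35.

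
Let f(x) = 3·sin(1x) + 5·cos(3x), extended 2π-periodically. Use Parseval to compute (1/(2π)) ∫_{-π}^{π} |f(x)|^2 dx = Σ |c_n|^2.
Σ |c_n|^2 = 17

Expand |f|^2 and use orthogonality of {sin(nx), cos(mx)} on [-π, π]:
  ∫_{-π}^{π} sin(nx)^2 dx = π, ∫ cos(mx)^2 dx = π, and cross terms integrate to 0.
So ∫_{-π}^{π} f(x)^2 dx = 3^2 · π + 5^2 · π = (9 + 25)π.
Divide by 2π: (9 + 25)/2 = 17.
By Parseval, this equals Σ |c_n|^2.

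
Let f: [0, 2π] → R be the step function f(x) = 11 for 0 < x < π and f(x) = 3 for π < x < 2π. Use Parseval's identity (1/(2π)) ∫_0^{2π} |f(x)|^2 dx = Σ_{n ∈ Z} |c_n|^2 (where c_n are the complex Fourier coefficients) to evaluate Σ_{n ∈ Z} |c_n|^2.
Σ |c_n|^2 = 65

Parseval equates the L^2 energy of f (normalised by 1/(2π)) with the ℓ^2 sum of its Fourier coefficients: (1/(2π)) ∫_0^{2π} |f|^2 = Σ |c_n|^2.
Compute the left side: (1/(2π)) [∫_0^π 11^2 dx + ∫_π^{2π} 3^2 dx] = (1/(2π)) · (121π + 9π) = (121 + 9)/2 = 65.
So Σ_{n ∈ Z} |c_n|^2 = 65.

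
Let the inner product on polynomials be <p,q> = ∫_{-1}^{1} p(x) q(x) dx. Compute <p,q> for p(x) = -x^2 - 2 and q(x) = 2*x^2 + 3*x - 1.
<p,q> = 6/5

Expand the product: p(x)·q(x) = -2*x^4 - 3*x^3 - 3*x^2 - 6*x + 2.
∫_{-1}^{1} of each monomial x^k gives [2/(k+1) if k even, 0 if k odd]. Integrating term-by-term (or equivalently evaluating the antiderivative F(x) = -2*x^5/5 - 3*x^4/4 - x^3 - 3*x^2 + 2*x at the endpoints):
  F(1) − F(−1) = -63/20 − (-87/20) = 6/5.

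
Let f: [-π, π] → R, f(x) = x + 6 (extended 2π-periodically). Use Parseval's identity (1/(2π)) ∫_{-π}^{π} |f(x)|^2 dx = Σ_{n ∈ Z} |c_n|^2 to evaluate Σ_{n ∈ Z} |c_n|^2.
Σ |c_n|^2 = π^2/3 + 36

Expand and integrate term by term over [-π, π]:
  ∫ (x)^2 dx = 1·(2π^3/3); ∫ 2·1·(6)·x dx = 0 (odd integrand); ∫ 6^2 dx = 36·2π.
So (1/(2π)) ∫_{-π}^{π} (x + 6)^2 dx = 1π^2/3 + 36 = π^2/3 + 36.
Parseval ⇒ Σ |c_n|^2 = π^2/3 + 36.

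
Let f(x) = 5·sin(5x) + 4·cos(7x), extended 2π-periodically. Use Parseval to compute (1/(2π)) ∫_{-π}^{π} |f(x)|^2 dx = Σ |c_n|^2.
Σ |c_n|^2 = 41/2

Expand |f|^2 and use orthogonality of {sin(nx), cos(mx)} on [-π, π]:
  ∫_{-π}^{π} sin(nx)^2 dx = π, ∫ cos(mx)^2 dx = π, and cross terms integrate to 0.
So ∫_{-π}^{π} f(x)^2 dx = 5^2 · π + 4^2 · π = (25 + 16)π.
Divide by 2π: (25 + 16)/2 = 41/2.
By Parseval, this equals Σ |c_n|^2.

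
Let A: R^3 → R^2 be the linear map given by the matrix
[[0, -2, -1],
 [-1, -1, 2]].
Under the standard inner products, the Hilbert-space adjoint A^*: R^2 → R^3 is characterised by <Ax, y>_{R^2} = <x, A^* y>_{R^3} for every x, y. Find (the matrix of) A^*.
A^* = A^T =
[[0, -1],
 [-2, -1],
 [-1, 2]]

For real matrices with standard dot products, the defining identity <Ax, y> = <x, A^* y> gives (Ax)^T y = x^T (A^*) y, i.e. x^T A^T y = x^T (A^*) y. Since this holds for all x, y, we must have A^* = A^T. Therefore
A^* =
[[0, -1],
 [-2, -1],
 [-1, 2]].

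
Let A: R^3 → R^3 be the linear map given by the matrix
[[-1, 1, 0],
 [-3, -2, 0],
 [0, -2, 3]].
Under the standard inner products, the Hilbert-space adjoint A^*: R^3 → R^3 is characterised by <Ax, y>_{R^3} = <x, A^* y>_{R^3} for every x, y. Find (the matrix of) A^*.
A^* = A^T =
[[-1, -3, 0],
 [1, -2, -2],
 [0, 0, 3]]

For real matrices with standard dot products, the defining identity <Ax, y> = <x, A^* y> gives (Ax)^T y = x^T (A^*) y, i.e. x^T A^T y = x^T (A^*) y. Since this holds for all x, y, we must have A^* = A^T. Therefore
A^* =
[[-1, -3, 0],
 [1, -2, -2],
 [0, 0, 3]].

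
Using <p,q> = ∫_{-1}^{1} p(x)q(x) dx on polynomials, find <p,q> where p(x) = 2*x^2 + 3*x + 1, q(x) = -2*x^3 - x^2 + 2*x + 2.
<p,q> = 34/5

Expand the product: p(x)·q(x) = -4*x^5 - 8*x^4 - x^3 + 9*x^2 + 8*x + 2.
∫_{-1}^{1} of each monomial x^k gives [2/(k+1) if k even, 0 if k odd]. Integrating term-by-term (or equivalently evaluating the antiderivative F(x) = -2*x^6/3 - 8*x^5/5 - x^4/4 + 3*x^3 + 4*x^2 + 2*x at the endpoints):
  F(1) − F(−1) = 389/60 − (-19/60) = 34/5.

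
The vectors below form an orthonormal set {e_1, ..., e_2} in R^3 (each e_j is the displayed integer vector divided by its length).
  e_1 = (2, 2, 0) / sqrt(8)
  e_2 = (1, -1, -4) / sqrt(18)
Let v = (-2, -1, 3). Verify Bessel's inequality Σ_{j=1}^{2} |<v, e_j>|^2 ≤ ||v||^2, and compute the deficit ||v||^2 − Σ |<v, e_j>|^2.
Σ |<v, e_j>|^2 = 125/9; ||v||^2 = 14; deficit = 1/9

Write each e_j = u_j / sqrt(<u_j, u_j>) where u_j is the displayed integer vector. Then <v, e_j> = <v, u_j> / sqrt(<u_j, u_j>), so |<v, e_j>|^2 = <v, u_j>^2 / <u_j, u_j>.
Coefficients: <v, e_1> = -6/sqrt(8), <v, e_2> = -13/sqrt(18).
Square and sum: Σ |<v, e_j>|^2 = 125/9.
Compute ||v||^2 = v·v = 14.
Deficit = 14 − 125/9 = 1/9 ≥ 0, confirming Bessel's inequality. (The deficit equals ||v − Σ <v,e_j> e_j||^2, the squared distance from v to span{e_j}.)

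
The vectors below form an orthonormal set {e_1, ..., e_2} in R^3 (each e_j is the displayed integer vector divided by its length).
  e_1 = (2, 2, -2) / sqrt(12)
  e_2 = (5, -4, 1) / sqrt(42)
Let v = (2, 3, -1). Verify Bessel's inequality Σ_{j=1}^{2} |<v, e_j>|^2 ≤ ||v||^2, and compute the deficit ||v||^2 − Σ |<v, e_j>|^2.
Σ |<v, e_j>|^2 = 171/14; ||v||^2 = 14; deficit = 25/14

Write each e_j = u_j / sqrt(<u_j, u_j>) where u_j is the displayed integer vector. Then <v, e_j> = <v, u_j> / sqrt(<u_j, u_j>), so |<v, e_j>|^2 = <v, u_j>^2 / <u_j, u_j>.
Coefficients: <v, e_1> = 12/sqrt(12), <v, e_2> = -3/sqrt(42).
Square and sum: Σ |<v, e_j>|^2 = 171/14.
Compute ||v||^2 = v·v = 14.
Deficit = 14 − 171/14 = 25/14 ≥ 0, confirming Bessel's inequality. (The deficit equals ||v − Σ <v,e_j> e_j||^2, the squared distance from v to span{e_j}.)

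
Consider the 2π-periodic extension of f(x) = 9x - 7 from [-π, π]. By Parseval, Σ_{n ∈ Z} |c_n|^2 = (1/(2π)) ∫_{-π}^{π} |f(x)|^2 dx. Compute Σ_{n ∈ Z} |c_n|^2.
Σ |c_n|^2 = 27π^2 + 49

Expand and integrate term by term over [-π, π]:
  ∫ (9x)^2 dx = 81·(2π^3/3); ∫ 2·9·(-7)·x dx = 0 (odd integrand); ∫ (-7)^2 dx = 49·2π.
So (1/(2π)) ∫_{-π}^{π} (9x - 7)^2 dx = 81π^2/3 + 49 = 27π^2 + 49.
Parseval ⇒ Σ |c_n|^2 = 27π^2 + 49.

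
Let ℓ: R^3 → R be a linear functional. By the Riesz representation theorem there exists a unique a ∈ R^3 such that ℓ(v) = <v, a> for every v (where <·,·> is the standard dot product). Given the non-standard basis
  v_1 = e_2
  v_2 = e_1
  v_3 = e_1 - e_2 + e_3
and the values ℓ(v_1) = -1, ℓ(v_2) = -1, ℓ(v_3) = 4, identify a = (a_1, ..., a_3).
a = (-1, -1, 4)

Write a = (a_1, ..., a_3) in the standard basis. For each basis vector v_i, ℓ(v_i) = <v_i, a> is a linear equation in the a_j's. Collect the n equations into a matrix system V a = ℓ, where row i of V is v_i (expressed in the standard basis). Since V is invertible (lower-triangular with 1s on the diagonal, up to permutation), solve by back-substitution:
  V =
[[0, 1, 0],
 [1, 0, 0],
 [1, -1, 1]]
  V a = (-1, -1, 4)
Solving gives a = (-1, -1, 4).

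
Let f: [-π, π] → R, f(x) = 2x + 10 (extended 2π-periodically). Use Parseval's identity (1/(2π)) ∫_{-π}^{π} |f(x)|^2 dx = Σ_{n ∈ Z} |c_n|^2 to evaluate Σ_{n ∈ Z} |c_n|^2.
Σ |c_n|^2 = 4π^2/3 + 100

Expand and integrate term by term over [-π, π]:
  ∫ (2x)^2 dx = 4·(2π^3/3); ∫ 2·2·(10)·x dx = 0 (odd integrand); ∫ 10^2 dx = 100·2π.
So (1/(2π)) ∫_{-π}^{π} (2x + 10)^2 dx = 4π^2/3 + 100 = 4π^2/3 + 100.
Parseval ⇒ Σ |c_n|^2 = 4π^2/3 + 100.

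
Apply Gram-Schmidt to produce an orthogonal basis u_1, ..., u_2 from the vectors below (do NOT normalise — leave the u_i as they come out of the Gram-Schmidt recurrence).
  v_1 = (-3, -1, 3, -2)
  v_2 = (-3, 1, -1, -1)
Orthogonal basis:
  u_1 = (-3, -1, 3, -2)
  u_2 = (-48/23, 30/23, -44/23, -9/23)

Apply the Gram-Schmidt recurrence
  u_1 = v_1
  u_i = v_i − Σ_{j<i} ((v_i · u_j) / (u_j · u_j)) · u_j.

Step by step this gives:
  u_1 = (-3, -1, 3, -2)
  u_2 = (-48/23, 30/23, -44/23, -9/23)

Orthogonality check:
  u_2 · u_1 = 0 (should be 0)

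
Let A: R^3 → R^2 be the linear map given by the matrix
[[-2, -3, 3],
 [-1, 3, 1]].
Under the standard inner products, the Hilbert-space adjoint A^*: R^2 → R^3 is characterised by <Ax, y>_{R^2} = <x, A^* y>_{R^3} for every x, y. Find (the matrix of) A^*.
A^* = A^T =
[[-2, -1],
 [-3, 3],
 [3, 1]]

For real matrices with standard dot products, the defining identity <Ax, y> = <x, A^* y> gives (Ax)^T y = x^T (A^*) y, i.e. x^T A^T y = x^T (A^*) y. Since this holds for all x, y, we must have A^* = A^T. Therefore
A^* =
[[-2, -1],
 [-3, 3],
 [3, 1]].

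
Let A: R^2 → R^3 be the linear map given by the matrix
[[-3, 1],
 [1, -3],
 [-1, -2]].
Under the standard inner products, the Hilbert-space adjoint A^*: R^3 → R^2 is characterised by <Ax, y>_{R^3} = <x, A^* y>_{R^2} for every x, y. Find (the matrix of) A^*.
A^* = A^T =
[[-3, 1, -1],
 [1, -3, -2]]

For real matrices with standard dot products, the defining identity <Ax, y> = <x, A^* y> gives (Ax)^T y = x^T (A^*) y, i.e. x^T A^T y = x^T (A^*) y. Since this holds for all x, y, we must have A^* = A^T. Therefore
A^* =
[[-3, 1, -1],
 [1, -3, -2]].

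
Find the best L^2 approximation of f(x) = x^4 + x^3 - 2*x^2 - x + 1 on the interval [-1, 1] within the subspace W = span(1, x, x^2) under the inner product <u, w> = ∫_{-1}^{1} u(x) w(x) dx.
g(x) = -8*x^2/7 - 2*x/5 + 32/35

The best approximation g ∈ W is the orthogonal projection of f onto W. Writing g = a_0 + a_1 x + a_2 x^2, the coefficients solve the normal equations G · a = b where
  G_{ij} = <φ_i, φ_j> and b_i = <f, φ_i>, with φ_0 = 1, φ_1 = x, φ_2 = x^2.
G =
  [2, 0, 2/3]
  [0, 2/3, 0]
  [2/3, 0, 2/5],
b = (16/15, -4/15, 16/105).
Solving gives a_0 = 32/35, a_1 = -2/5, a_2 = -8/7, so
  g(x) = -8*x^2/7 - 2*x/5 + 32/35.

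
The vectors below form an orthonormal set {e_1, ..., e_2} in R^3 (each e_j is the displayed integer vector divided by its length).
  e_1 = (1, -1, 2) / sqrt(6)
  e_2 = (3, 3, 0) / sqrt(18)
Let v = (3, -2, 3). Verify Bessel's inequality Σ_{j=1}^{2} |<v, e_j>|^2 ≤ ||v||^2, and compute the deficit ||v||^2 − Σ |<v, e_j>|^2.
Σ |<v, e_j>|^2 = 62/3; ||v||^2 = 22; deficit = 4/3

Write each e_j = u_j / sqrt(<u_j, u_j>) where u_j is the displayed integer vector. Then <v, e_j> = <v, u_j> / sqrt(<u_j, u_j>), so |<v, e_j>|^2 = <v, u_j>^2 / <u_j, u_j>.
Coefficients: <v, e_1> = 11/sqrt(6), <v, e_2> = 3/sqrt(18).
Square and sum: Σ |<v, e_j>|^2 = 62/3.
Compute ||v||^2 = v·v = 22.
Deficit = 22 − 62/3 = 4/3 ≥ 0, confirming Bessel's inequality. (The deficit equals ||v − Σ <v,e_j> e_j||^2, the squared distance from v to span{e_j}.)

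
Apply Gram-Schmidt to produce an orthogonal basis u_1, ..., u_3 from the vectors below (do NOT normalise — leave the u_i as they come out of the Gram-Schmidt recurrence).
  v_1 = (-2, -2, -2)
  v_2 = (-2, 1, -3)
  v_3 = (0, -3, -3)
Orthogonal basis:
  u_1 = (-2, -2, -2)
  u_2 = (-2/3, 7/3, -5/3)
  u_3 = (24/13, -6/13, -18/13)

Apply the Gram-Schmidt recurrence
  u_1 = v_1
  u_i = v_i − Σ_{j<i} ((v_i · u_j) / (u_j · u_j)) · u_j.

Step by step this gives:
  u_1 = (-2, -2, -2)
  u_2 = (-2/3, 7/3, -5/3)
  u_3 = (24/13, -6/13, -18/13)

Orthogonality check:
  u_2 · u_1 = 0 (should be 0)
  u_3 · u_1 = 0 (should be 0)
  u_3 · u_2 = 0 (should be 0)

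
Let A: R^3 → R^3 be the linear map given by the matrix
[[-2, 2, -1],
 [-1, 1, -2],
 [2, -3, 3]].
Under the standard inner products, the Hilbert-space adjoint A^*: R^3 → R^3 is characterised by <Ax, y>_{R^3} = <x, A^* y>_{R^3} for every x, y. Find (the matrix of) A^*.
A^* = A^T =
[[-2, -1, 2],
 [2, 1, -3],
 [-1, -2, 3]]

For real matrices with standard dot products, the defining identity <Ax, y> = <x, A^* y> gives (Ax)^T y = x^T (A^*) y, i.e. x^T A^T y = x^T (A^*) y. Since this holds for all x, y, we must have A^* = A^T. Therefore
A^* =
[[-2, -1, 2],
 [2, 1, -3],
 [-1, -2, 3]].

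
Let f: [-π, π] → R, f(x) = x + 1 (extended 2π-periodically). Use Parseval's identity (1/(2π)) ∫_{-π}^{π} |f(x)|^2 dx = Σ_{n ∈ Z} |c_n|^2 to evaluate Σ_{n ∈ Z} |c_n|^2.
Σ |c_n|^2 = π^2/3 + 1

Expand and integrate term by term over [-π, π]:
  ∫ (x)^2 dx = 1·(2π^3/3); ∫ 2·1·(1)·x dx = 0 (odd integrand); ∫ 1^2 dx = 1·2π.
So (1/(2π)) ∫_{-π}^{π} (x + 1)^2 dx = 1π^2/3 + 1 = π^2/3 + 1.
Parseval ⇒ Σ |c_n|^2 = π^2/3 + 1.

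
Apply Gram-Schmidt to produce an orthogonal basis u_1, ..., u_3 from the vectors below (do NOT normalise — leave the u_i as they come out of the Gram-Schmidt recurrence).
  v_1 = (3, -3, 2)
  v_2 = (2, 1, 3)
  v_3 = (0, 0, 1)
Orthogonal basis:
  u_1 = (3, -3, 2)
  u_2 = (17/22, 49/22, 24/11)
  u_3 = (-99/227, -45/227, 81/227)

Apply the Gram-Schmidt recurrence
  u_1 = v_1
  u_i = v_i − Σ_{j<i} ((v_i · u_j) / (u_j · u_j)) · u_j.

Step by step this gives:
  u_1 = (3, -3, 2)
  u_2 = (17/22, 49/22, 24/11)
  u_3 = (-99/227, -45/227, 81/227)

Orthogonality check:
  u_2 · u_1 = 0 (should be 0)
  u_3 · u_1 = 0 (should be 0)
  u_3 · u_2 = 0 (should be 0)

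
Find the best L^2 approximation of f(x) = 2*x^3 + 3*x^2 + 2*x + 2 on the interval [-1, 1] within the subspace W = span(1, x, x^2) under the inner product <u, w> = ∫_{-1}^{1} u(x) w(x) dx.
g(x) = 3*x^2 + 16*x/5 + 2

The best approximation g ∈ W is the orthogonal projection of f onto W. Writing g = a_0 + a_1 x + a_2 x^2, the coefficients solve the normal equations G · a = b where
  G_{ij} = <φ_i, φ_j> and b_i = <f, φ_i>, with φ_0 = 1, φ_1 = x, φ_2 = x^2.
G =
  [2, 0, 2/3]
  [0, 2/3, 0]
  [2/3, 0, 2/5],
b = (6, 32/15, 38/15).
Solving gives a_0 = 2, a_1 = 16/5, a_2 = 3, so
  g(x) = 3*x^2 + 16*x/5 + 2.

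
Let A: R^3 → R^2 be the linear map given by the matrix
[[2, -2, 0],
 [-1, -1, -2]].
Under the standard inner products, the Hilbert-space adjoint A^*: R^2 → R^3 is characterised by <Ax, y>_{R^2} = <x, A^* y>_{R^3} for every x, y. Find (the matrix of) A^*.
A^* = A^T =
[[2, -1],
 [-2, -1],
 [0, -2]]

For real matrices with standard dot products, the defining identity <Ax, y> = <x, A^* y> gives (Ax)^T y = x^T (A^*) y, i.e. x^T A^T y = x^T (A^*) y. Since this holds for all x, y, we must have A^* = A^T. Therefore
A^* =
[[2, -1],
 [-2, -1],
 [0, -2]].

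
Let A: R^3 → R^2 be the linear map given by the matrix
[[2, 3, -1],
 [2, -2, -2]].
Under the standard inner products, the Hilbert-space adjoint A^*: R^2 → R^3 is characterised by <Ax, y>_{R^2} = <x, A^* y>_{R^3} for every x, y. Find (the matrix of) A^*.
A^* = A^T =
[[2, 2],
 [3, -2],
 [-1, -2]]

For real matrices with standard dot products, the defining identity <Ax, y> = <x, A^* y> gives (Ax)^T y = x^T (A^*) y, i.e. x^T A^T y = x^T (A^*) y. Since this holds for all x, y, we must have A^* = A^T. Therefore
A^* =
[[2, 2],
 [3, -2],
 [-1, -2]].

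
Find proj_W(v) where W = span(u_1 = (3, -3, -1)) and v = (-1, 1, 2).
proj_W(v) = (-24/19, 24/19, 8/19)

Set up U = [u_1 | ... | u_1] ∈ R^(3×1). The projector onto W = col(U) is P = U (U^T U)^(-1) U^T.
Compute U^T U =
  [19],
and U^T v = (-8).
Solve U^T U · c = U^T v for the coefficients: c = (-8/19). The projection is proj_W(v) = U c.
Check: (v - proj_W(v)) · u_1 = 0  (should be 0).
Result: proj_W(v) = (-24/19, 24/19, 8/19).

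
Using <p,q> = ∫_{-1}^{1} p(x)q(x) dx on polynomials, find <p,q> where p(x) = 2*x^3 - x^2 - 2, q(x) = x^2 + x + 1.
<p,q> = -28/5

Expand the product: p(x)·q(x) = 2*x^5 + x^4 + x^3 - 3*x^2 - 2*x - 2.
∫_{-1}^{1} of each monomial x^k gives [2/(k+1) if k even, 0 if k odd]. Integrating term-by-term (or equivalently evaluating the antiderivative F(x) = x^6/3 + x^5/5 + x^4/4 - x^3 - x^2 - 2*x at the endpoints):
  F(1) − F(−1) = -193/60 − (143/60) = -28/5.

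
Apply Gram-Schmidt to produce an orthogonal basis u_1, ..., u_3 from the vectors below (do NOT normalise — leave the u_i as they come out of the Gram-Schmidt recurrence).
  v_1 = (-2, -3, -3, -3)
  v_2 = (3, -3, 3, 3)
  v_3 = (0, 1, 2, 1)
Orthogonal basis:
  u_1 = (-2, -3, -3, -3)
  u_2 = (63/31, -138/31, 48/31, 48/31)
  u_3 = (-26/33, -13/99, 82/99, -17/99)

Apply the Gram-Schmidt recurrence
  u_1 = v_1
  u_i = v_i − Σ_{j<i} ((v_i · u_j) / (u_j · u_j)) · u_j.

Step by step this gives:
  u_1 = (-2, -3, -3, -3)
  u_2 = (63/31, -138/31, 48/31, 48/31)
  u_3 = (-26/33, -13/99, 82/99, -17/99)

Orthogonality check:
  u_2 · u_1 = 0 (should be 0)
  u_3 · u_1 = 0 (should be 0)
  u_3 · u_2 = 0 (should be 0)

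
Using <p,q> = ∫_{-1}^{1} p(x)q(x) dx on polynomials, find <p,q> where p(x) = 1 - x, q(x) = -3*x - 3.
<p,q> = -4

Expand the product: p(x)·q(x) = 3*x^2 - 3.
∫_{-1}^{1} of each monomial x^k gives [2/(k+1) if k even, 0 if k odd]. Integrating term-by-term (or equivalently evaluating the antiderivative F(x) = x^3 - 3*x at the endpoints):
  F(1) − F(−1) = -2 − (2) = -4.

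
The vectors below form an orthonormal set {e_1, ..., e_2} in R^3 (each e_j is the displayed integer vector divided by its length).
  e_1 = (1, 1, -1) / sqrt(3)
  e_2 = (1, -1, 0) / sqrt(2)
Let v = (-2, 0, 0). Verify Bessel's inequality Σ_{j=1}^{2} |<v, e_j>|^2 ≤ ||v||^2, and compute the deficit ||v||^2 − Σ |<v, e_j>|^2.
Σ |<v, e_j>|^2 = 10/3; ||v||^2 = 4; deficit = 2/3

Write each e_j = u_j / sqrt(<u_j, u_j>) where u_j is the displayed integer vector. Then <v, e_j> = <v, u_j> / sqrt(<u_j, u_j>), so |<v, e_j>|^2 = <v, u_j>^2 / <u_j, u_j>.
Coefficients: <v, e_1> = -2/sqrt(3), <v, e_2> = -2/sqrt(2).
Square and sum: Σ |<v, e_j>|^2 = 10/3.
Compute ||v||^2 = v·v = 4.
Deficit = 4 − 10/3 = 2/3 ≥ 0, confirming Bessel's inequality. (The deficit equals ||v − Σ <v,e_j> e_j||^2, the squared distance from v to span{e_j}.)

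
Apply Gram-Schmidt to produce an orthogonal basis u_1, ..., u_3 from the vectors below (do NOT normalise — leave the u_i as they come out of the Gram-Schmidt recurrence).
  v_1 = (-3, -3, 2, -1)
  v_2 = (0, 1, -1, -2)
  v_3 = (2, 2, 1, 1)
Orthogonal basis:
  u_1 = (-3, -3, 2, -1)
  u_2 = (-9/23, 14/23, -17/23, -49/23)
  u_3 = (17/43, 107/129, 211/129, -52/129)

Apply the Gram-Schmidt recurrence
  u_1 = v_1
  u_i = v_i − Σ_{j<i} ((v_i · u_j) / (u_j · u_j)) · u_j.

Step by step this gives:
  u_1 = (-3, -3, 2, -1)
  u_2 = (-9/23, 14/23, -17/23, -49/23)
  u_3 = (17/43, 107/129, 211/129, -52/129)

Orthogonality check:
  u_2 · u_1 = 0 (should be 0)
  u_3 · u_1 = 0 (should be 0)
  u_3 · u_2 = 0 (should be 0)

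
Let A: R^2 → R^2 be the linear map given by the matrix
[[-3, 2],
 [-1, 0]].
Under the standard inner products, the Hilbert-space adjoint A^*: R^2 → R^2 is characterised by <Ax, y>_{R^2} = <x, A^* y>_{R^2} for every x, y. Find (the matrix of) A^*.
A^* = A^T =
[[-3, -1],
 [2, 0]]

For real matrices with standard dot products, the defining identity <Ax, y> = <x, A^* y> gives (Ax)^T y = x^T (A^*) y, i.e. x^T A^T y = x^T (A^*) y. Since this holds for all x, y, we must have A^* = A^T. Therefore
A^* =
[[-3, -1],
 [2, 0]].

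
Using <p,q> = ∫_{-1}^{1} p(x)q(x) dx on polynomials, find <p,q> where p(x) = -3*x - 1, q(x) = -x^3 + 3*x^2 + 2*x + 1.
<p,q> = -34/5

Expand the product: p(x)·q(x) = 3*x^4 - 8*x^3 - 9*x^2 - 5*x - 1.
∫_{-1}^{1} of each monomial x^k gives [2/(k+1) if k even, 0 if k odd]. Integrating term-by-term (or equivalently evaluating the antiderivative F(x) = 3*x^5/5 - 2*x^4 - 3*x^3 - 5*x^2/2 - x at the endpoints):
  F(1) − F(−1) = -79/10 − (-11/10) = -34/5.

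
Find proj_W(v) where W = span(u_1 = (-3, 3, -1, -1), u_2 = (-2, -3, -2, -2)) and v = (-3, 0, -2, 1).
proj_W(v) = (-906/419, 156/419, -502/419, -502/419)

Set up U = [u_1 | ... | u_2] ∈ R^(4×2). The projector onto W = col(U) is P = U (U^T U)^(-1) U^T.
Compute U^T U =
  [20, 1]
  [1, 21],
and U^T v = (10, 8).
Solve U^T U · c = U^T v for the coefficients: c = (202/419, 150/419). The projection is proj_W(v) = U c.
Check: (v - proj_W(v)) · u_1 = 0  (should be 0).
Check: (v - proj_W(v)) · u_2 = 0  (should be 0).
Result: proj_W(v) = (-906/419, 156/419, -502/419, -502/419).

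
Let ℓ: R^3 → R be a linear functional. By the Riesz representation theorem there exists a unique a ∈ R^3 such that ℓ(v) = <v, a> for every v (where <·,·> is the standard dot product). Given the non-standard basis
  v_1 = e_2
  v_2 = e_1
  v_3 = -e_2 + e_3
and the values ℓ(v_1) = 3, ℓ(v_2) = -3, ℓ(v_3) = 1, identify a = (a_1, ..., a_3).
a = (-3, 3, 4)

Write a = (a_1, ..., a_3) in the standard basis. For each basis vector v_i, ℓ(v_i) = <v_i, a> is a linear equation in the a_j's. Collect the n equations into a matrix system V a = ℓ, where row i of V is v_i (expressed in the standard basis). Since V is invertible (lower-triangular with 1s on the diagonal, up to permutation), solve by back-substitution:
  V =
[[0, 1, 0],
 [1, 0, 0],
 [0, -1, 1]]
  V a = (3, -3, 1)
Solving gives a = (-3, 3, 4).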